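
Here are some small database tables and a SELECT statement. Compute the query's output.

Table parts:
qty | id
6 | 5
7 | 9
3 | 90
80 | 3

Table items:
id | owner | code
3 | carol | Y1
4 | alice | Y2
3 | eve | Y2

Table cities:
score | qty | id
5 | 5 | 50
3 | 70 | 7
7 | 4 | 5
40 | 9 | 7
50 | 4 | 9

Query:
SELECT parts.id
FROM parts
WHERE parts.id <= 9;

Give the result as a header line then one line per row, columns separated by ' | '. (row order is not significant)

After WHERE (3 rows):
parts.qty | parts.id
6 | 5
7 | 9
80 | 3
After SELECT (3 rows):
parts.id
5
9
3

== RESULT ==
parts.id
5
9
3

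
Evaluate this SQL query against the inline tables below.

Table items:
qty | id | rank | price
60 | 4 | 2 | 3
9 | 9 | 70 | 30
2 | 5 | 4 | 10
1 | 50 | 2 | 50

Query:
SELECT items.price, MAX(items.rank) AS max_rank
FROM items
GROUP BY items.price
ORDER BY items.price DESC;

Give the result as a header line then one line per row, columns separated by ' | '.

After GROUP BY (4 rows):
items.price | max_rank
3 | 2
30 | 70
10 | 4
50 | 2
After ORDER BY (4 rows):
items.price | max_rank
50 | 2
30 | 70
10 | 4
3 | 2

== RESULT ==
items.price | max_rank
50 | 2
30 | 70
10 | 4
3 | 2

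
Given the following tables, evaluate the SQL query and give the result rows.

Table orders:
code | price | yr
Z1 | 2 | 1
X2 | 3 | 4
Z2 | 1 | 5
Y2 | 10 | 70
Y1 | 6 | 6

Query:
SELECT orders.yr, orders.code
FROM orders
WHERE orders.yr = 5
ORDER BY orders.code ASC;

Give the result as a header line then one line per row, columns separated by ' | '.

After WHERE (1 rows):
orders.code | orders.price | orders.yr
Z2 | 1 | 5
After SELECT (1 rows):
orders.yr | orders.code
5 | Z2
After ORDER BY (1 rows):
orders.yr | orders.code
5 | Z2

== RESULT ==
orders.yr | orders.code
5 | Z2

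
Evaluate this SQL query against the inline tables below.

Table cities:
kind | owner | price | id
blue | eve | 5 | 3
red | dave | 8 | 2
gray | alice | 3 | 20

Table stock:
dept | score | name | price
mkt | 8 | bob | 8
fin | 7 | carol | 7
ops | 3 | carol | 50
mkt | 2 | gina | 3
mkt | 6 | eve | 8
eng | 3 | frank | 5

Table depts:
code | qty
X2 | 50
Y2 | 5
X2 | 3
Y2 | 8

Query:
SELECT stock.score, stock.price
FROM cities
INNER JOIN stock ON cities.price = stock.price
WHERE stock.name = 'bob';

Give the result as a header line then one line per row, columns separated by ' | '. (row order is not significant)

After JOIN stock (4 rows):
cities.kind | cities.owner | cities.price | cities.id | stock.dept | stock.score | stock.name | stock.price
blue | eve | 5 | 3 | eng | 3 | frank | 5
red | dave | 8 | 2 | mkt | 8 | bob | 8
red | dave | 8 | 2 | mkt | 6 | eve | 8
gray | alice | 3 | 20 | mkt | 2 | gina | 3
After WHERE (1 rows):
cities.kind | cities.owner | cities.price | cities.id | stock.dept | stock.score | stock.name | stock.price
red | dave | 8 | 2 | mkt | 8 | bob | 8
After SELECT (1 rows):
stock.score | stock.price
8 | 8

== RESULT ==
stock.score | stock.price
8 | 8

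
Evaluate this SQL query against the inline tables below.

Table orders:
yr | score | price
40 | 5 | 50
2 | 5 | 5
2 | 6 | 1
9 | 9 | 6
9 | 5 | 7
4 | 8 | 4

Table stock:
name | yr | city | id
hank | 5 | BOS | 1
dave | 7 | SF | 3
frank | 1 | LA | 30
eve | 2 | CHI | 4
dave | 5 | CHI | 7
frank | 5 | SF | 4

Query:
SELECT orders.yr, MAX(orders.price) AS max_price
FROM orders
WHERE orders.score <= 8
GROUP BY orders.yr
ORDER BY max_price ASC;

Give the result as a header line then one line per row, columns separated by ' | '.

== RESULT ==
orders.yr | max_price
4 | 4
2 | 5
9 | 7
40 | 50

Derivation:
After WHERE (5 rows):
orders.yr | orders.score | orders.price
40 | 5 | 50
2 | 5 | 5
2 | 6 | 1
9 | 5 | 7
4 | 8 | 4
After GROUP BY (4 rows):
orders.yr | max_price
40 | 50
2 | 5
9 | 7
4 | 4
After ORDER BY (4 rows):
orders.yr | max_price
4 | 4
2 | 5
9 | 7
40 | 50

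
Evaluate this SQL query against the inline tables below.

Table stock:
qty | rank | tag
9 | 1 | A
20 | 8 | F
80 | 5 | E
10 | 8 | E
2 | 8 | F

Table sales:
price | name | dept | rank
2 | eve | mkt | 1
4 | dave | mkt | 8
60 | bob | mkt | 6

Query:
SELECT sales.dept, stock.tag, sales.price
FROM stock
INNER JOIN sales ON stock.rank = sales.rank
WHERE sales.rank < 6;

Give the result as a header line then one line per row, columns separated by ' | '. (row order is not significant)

After JOIN sales (4 rows):
stock.qty | stock.rank | stock.tag | sales.price | sales.name | sales.dept | sales.rank
9 | 1 | A | 2 | eve | mkt | 1
20 | 8 | F | 4 | dave | mkt | 8
10 | 8 | E | 4 | dave | mkt | 8
2 | 8 | F | 4 | dave | mkt | 8
After WHERE (1 rows):
stock.qty | stock.rank | stock.tag | sales.price | sales.name | sales.dept | sales.rank
9 | 1 | A | 2 | eve | mkt | 1
After SELECT (1 rows):
sales.dept | stock.tag | sales.price
mkt | A | 2

== RESULT ==
sales.dept | stock.tag | sales.price
mkt | A | 2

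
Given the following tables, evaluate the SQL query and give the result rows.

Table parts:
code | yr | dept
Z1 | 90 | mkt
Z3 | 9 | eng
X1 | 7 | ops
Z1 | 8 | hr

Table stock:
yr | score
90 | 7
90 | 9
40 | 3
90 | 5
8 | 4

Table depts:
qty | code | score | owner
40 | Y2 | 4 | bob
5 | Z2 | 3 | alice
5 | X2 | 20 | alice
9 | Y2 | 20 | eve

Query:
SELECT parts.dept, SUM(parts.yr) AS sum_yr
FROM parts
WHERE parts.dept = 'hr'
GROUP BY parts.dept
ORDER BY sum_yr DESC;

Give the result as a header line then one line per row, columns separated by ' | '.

== RESULT ==
parts.dept | sum_yr
hr | 8

Derivation:
After WHERE (1 rows):
parts.code | parts.yr | parts.dept
Z1 | 8 | hr
After GROUP BY (1 rows):
parts.dept | sum_yr
hr | 8
After ORDER BY (1 rows):
parts.dept | sum_yr
hr | 8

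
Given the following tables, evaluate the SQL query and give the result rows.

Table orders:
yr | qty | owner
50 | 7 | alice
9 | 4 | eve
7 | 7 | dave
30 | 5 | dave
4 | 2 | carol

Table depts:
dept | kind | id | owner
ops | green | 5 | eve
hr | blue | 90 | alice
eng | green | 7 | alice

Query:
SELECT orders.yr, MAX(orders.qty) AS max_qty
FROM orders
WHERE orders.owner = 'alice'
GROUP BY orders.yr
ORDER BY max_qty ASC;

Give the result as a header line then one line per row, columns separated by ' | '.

After WHERE (1 rows):
orders.yr | orders.qty | orders.owner
50 | 7 | alice
After GROUP BY (1 rows):
orders.yr | max_qty
50 | 7
After ORDER BY (1 rows):
orders.yr | max_qty
50 | 7

== RESULT ==
orders.yr | max_qty
50 | 7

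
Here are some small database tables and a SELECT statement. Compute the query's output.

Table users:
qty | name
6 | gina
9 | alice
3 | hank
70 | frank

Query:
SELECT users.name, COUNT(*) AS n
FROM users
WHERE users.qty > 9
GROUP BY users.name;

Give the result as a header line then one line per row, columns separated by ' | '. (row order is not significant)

== RESULT ==
users.name | n
frank | 1

Derivation:
After WHERE (1 rows):
users.qty | users.name
70 | frank
After GROUP BY (1 rows):
users.name | n
frank | 1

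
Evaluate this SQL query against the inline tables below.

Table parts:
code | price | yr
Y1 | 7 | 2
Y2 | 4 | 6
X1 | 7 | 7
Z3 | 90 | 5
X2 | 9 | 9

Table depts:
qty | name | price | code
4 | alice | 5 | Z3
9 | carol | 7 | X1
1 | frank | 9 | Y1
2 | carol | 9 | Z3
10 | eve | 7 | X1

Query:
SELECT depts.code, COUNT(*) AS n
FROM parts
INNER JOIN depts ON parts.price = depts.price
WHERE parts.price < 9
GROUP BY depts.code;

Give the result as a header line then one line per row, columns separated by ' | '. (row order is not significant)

== RESULT ==
depts.code | n
X1 | 4

Derivation:
After JOIN depts (6 rows):
parts.code | parts.price | parts.yr | depts.qty | depts.name | depts.price | depts.code
Y1 | 7 | 2 | 9 | carol | 7 | X1
Y1 | 7 | 2 | 10 | eve | 7 | X1
X1 | 7 | 7 | 9 | carol | 7 | X1
X1 | 7 | 7 | 10 | eve | 7 | X1
X2 | 9 | 9 | 1 | frank | 9 | Y1
X2 | 9 | 9 | 2 | carol | 9 | Z3
After WHERE (4 rows):
parts.code | parts.price | parts.yr | depts.qty | depts.name | depts.price | depts.code
Y1 | 7 | 2 | 9 | carol | 7 | X1
Y1 | 7 | 2 | 10 | eve | 7 | X1
X1 | 7 | 7 | 9 | carol | 7 | X1
X1 | 7 | 7 | 10 | eve | 7 | X1
After GROUP BY (1 rows):
depts.code | n
X1 | 4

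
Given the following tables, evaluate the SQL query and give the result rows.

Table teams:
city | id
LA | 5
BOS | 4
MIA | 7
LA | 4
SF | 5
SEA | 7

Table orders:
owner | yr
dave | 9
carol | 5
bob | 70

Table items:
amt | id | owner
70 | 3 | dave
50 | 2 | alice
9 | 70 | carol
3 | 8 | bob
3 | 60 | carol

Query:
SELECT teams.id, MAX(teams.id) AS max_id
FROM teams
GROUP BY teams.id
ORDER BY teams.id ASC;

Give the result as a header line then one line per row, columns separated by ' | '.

After GROUP BY (3 rows):
teams.id | max_id
5 | 5
4 | 4
7 | 7
After ORDER BY (3 rows):
teams.id | max_id
4 | 4
5 | 5
7 | 7

== RESULT ==
teams.id | max_id
4 | 4
5 | 5
7 | 7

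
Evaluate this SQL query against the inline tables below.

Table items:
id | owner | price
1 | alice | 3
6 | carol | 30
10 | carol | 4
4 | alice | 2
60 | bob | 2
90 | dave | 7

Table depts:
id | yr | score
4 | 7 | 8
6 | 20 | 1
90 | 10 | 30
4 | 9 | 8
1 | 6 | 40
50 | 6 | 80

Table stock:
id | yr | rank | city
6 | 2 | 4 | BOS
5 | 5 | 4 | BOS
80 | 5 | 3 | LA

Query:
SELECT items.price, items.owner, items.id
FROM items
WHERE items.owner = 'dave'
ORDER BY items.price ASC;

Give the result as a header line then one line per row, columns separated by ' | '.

== RESULT ==
items.price | items.owner | items.id
7 | dave | 90

Derivation:
After WHERE (1 rows):
items.id | items.owner | items.price
90 | dave | 7
After SELECT (1 rows):
items.price | items.owner | items.id
7 | dave | 90
After ORDER BY (1 rows):
items.price | items.owner | items.id
7 | dave | 90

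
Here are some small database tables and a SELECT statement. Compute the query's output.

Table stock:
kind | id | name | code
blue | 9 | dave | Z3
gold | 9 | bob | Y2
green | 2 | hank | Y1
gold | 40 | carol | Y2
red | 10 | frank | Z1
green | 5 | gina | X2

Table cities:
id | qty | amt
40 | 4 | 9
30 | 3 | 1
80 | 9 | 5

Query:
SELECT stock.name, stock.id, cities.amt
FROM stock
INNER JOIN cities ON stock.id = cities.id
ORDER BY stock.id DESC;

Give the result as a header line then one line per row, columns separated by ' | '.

After JOIN cities (1 rows):
stock.kind | stock.id | stock.name | stock.code | cities.id | cities.qty | cities.amt
gold | 40 | carol | Y2 | 40 | 4 | 9
After SELECT (1 rows):
stock.name | stock.id | cities.amt
carol | 40 | 9
After ORDER BY (1 rows):
stock.name | stock.id | cities.amt
carol | 40 | 9

== RESULT ==
stock.name | stock.id | cities.amt
carol | 40 | 9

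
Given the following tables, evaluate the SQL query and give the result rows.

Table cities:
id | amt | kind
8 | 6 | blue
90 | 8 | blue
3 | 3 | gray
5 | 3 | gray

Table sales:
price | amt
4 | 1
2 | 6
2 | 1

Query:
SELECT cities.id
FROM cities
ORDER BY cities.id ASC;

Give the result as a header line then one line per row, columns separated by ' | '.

== RESULT ==
cities.id
3
5
8
90

Derivation:
After SELECT (4 rows):
cities.id
8
90
3
5
After ORDER BY (4 rows):
cities.id
3
5
8
90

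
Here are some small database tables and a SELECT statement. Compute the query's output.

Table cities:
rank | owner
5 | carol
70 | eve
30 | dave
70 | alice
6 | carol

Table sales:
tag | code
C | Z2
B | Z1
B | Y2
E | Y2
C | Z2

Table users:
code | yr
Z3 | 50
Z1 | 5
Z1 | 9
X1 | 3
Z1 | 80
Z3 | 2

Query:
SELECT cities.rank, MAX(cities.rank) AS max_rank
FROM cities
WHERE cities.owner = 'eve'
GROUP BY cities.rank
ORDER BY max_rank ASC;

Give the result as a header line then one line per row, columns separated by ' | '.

After WHERE (1 rows):
cities.rank | cities.owner
70 | eve
After GROUP BY (1 rows):
cities.rank | max_rank
70 | 70
After ORDER BY (1 rows):
cities.rank | max_rank
70 | 70

== RESULT ==
cities.rank | max_rank
70 | 70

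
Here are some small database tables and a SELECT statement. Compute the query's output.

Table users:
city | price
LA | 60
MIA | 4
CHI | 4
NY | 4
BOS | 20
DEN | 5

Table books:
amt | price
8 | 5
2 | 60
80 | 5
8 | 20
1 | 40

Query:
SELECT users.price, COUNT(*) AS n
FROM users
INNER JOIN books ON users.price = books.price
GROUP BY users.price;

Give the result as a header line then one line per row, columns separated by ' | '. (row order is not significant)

After JOIN books (4 rows):
users.city | users.price | books.amt | books.price
LA | 60 | 2 | 60
BOS | 20 | 8 | 20
DEN | 5 | 8 | 5
DEN | 5 | 80 | 5
After GROUP BY (3 rows):
users.price | n
60 | 1
20 | 1
5 | 2

== RESULT ==
users.price | n
60 | 1
20 | 1
5 | 2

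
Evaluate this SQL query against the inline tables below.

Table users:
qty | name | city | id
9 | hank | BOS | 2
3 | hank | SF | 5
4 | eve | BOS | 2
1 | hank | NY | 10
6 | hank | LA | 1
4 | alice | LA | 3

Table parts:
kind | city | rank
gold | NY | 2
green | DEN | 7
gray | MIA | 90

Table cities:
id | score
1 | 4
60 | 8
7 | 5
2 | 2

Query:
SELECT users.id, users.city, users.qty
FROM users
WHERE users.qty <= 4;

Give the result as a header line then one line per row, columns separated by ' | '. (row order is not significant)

After WHERE (4 rows):
users.qty | users.name | users.city | users.id
3 | hank | SF | 5
4 | eve | BOS | 2
1 | hank | NY | 10
4 | alice | LA | 3
After SELECT (4 rows):
users.id | users.city | users.qty
5 | SF | 3
2 | BOS | 4
10 | NY | 1
3 | LA | 4

== RESULT ==
users.id | users.city | users.qty
5 | SF | 3
2 | BOS | 4
10 | NY | 1
3 | LA | 4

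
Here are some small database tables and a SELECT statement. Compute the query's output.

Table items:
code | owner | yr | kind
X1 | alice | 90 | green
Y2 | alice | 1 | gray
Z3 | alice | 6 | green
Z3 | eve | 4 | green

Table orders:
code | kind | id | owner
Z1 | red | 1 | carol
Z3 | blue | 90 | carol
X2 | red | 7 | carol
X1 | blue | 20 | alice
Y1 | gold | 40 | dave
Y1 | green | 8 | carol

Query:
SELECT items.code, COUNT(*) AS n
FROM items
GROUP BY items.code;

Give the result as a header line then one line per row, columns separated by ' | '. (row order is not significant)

After GROUP BY (3 rows):
items.code | n
X1 | 1
Y2 | 1
Z3 | 2

== RESULT ==
items.code | n
X1 | 1
Y2 | 1
Z3 | 2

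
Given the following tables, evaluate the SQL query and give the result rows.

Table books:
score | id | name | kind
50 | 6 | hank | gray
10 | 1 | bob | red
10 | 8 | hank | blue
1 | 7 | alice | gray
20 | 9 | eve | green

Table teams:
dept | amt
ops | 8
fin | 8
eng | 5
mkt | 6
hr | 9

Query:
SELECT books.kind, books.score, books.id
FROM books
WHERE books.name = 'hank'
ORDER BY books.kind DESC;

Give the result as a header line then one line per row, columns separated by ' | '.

After WHERE (2 rows):
books.score | books.id | books.name | books.kind
50 | 6 | hank | gray
10 | 8 | hank | blue
After SELECT (2 rows):
books.kind | books.score | books.id
gray | 50 | 6
blue | 10 | 8
After ORDER BY (2 rows):
books.kind | books.score | books.id
gray | 50 | 6
blue | 10 | 8

== RESULT ==
books.kind | books.score | books.id
gray | 50 | 6
blue | 10 | 8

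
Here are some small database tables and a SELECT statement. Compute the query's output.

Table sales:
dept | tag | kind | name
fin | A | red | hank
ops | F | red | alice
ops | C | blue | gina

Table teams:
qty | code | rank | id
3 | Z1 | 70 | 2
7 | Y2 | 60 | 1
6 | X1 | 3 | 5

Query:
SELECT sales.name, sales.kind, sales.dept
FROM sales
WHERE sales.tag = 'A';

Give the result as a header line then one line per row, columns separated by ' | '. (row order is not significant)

== RESULT ==
sales.name | sales.kind | sales.dept
hank | red | fin

Derivation:
After WHERE (1 rows):
sales.dept | sales.tag | sales.kind | sales.name
fin | A | red | hank
After SELECT (1 rows):
sales.name | sales.kind | sales.dept
hank | red | fin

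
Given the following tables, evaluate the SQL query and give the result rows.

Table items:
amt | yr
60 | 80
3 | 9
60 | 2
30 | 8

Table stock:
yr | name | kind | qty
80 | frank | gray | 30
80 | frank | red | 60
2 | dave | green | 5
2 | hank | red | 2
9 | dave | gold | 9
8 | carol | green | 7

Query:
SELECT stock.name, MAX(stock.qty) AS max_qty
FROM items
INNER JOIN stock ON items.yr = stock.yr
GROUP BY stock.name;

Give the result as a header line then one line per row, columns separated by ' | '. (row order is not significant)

After JOIN stock (6 rows):
items.amt | items.yr | stock.yr | stock.name | stock.kind | stock.qty
60 | 80 | 80 | frank | gray | 30
60 | 80 | 80 | frank | red | 60
3 | 9 | 9 | dave | gold | 9
60 | 2 | 2 | dave | green | 5
60 | 2 | 2 | hank | red | 2
30 | 8 | 8 | carol | green | 7
After GROUP BY (4 rows):
stock.name | max_qty
frank | 60
dave | 9
hank | 2
carol | 7

== RESULT ==
stock.name | max_qty
frank | 60
dave | 9
hank | 2
carol | 7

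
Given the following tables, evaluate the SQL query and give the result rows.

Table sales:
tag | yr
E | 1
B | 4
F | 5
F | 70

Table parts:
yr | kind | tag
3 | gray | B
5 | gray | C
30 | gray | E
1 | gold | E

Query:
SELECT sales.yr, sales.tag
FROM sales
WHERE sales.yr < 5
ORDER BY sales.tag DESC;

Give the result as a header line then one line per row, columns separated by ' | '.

After WHERE (2 rows):
sales.tag | sales.yr
E | 1
B | 4
After SELECT (2 rows):
sales.yr | sales.tag
1 | E
4 | B
After ORDER BY (2 rows):
sales.yr | sales.tag
1 | E
4 | B

== RESULT ==
sales.yr | sales.tag
1 | E
4 | B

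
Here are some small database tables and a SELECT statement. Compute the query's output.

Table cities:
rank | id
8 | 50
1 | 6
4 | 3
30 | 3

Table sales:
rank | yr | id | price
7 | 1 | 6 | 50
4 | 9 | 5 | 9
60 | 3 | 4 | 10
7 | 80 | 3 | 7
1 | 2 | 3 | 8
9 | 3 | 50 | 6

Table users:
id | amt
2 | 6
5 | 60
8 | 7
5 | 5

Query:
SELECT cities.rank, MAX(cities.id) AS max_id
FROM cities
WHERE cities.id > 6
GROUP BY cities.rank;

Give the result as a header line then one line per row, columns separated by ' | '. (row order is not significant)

After WHERE (1 rows):
cities.rank | cities.id
8 | 50
After GROUP BY (1 rows):
cities.rank | max_id
8 | 50

== RESULT ==
cities.rank | max_id
8 | 50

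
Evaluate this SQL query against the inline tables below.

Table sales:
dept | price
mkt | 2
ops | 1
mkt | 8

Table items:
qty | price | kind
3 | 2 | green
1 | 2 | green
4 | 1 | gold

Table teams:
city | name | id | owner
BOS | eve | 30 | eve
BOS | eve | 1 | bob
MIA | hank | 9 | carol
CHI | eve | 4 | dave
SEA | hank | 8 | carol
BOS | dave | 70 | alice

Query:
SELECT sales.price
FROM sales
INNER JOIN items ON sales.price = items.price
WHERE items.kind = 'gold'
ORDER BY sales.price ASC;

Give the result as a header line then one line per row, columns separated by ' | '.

After JOIN items (3 rows):
sales.dept | sales.price | items.qty | items.price | items.kind
mkt | 2 | 3 | 2 | green
mkt | 2 | 1 | 2 | green
ops | 1 | 4 | 1 | gold
After WHERE (1 rows):
sales.dept | sales.price | items.qty | items.price | items.kind
ops | 1 | 4 | 1 | gold
After SELECT (1 rows):
sales.price
1
After ORDER BY (1 rows):
sales.price
1

== RESULT ==
sales.price
1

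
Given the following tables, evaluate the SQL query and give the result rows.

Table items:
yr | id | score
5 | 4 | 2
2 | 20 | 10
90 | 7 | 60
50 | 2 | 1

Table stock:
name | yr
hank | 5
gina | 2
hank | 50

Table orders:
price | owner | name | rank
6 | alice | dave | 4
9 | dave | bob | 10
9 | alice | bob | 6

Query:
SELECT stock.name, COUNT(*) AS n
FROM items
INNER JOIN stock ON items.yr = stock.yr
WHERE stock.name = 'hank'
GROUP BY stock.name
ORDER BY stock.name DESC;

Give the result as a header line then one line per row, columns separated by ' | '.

After JOIN stock (3 rows):
items.yr | items.id | items.score | stock.name | stock.yr
5 | 4 | 2 | hank | 5
2 | 20 | 10 | gina | 2
50 | 2 | 1 | hank | 50
After WHERE (2 rows):
items.yr | items.id | items.score | stock.name | stock.yr
5 | 4 | 2 | hank | 5
50 | 2 | 1 | hank | 50
After GROUP BY (1 rows):
stock.name | n
hank | 2
After ORDER BY (1 rows):
stock.name | n
hank | 2

== RESULT ==
stock.name | n
hank | 2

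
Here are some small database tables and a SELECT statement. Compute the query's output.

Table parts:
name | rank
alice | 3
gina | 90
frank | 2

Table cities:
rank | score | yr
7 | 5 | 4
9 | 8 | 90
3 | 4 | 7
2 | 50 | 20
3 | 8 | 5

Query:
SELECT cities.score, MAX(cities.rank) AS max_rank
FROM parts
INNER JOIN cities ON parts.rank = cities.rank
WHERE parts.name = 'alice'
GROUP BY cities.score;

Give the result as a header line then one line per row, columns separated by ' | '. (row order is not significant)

After JOIN cities (3 rows):
parts.name | parts.rank | cities.rank | cities.score | cities.yr
alice | 3 | 3 | 4 | 7
alice | 3 | 3 | 8 | 5
frank | 2 | 2 | 50 | 20
After WHERE (2 rows):
parts.name | parts.rank | cities.rank | cities.score | cities.yr
alice | 3 | 3 | 4 | 7
alice | 3 | 3 | 8 | 5
After GROUP BY (2 rows):
cities.score | max_rank
4 | 3
8 | 3

== RESULT ==
cities.score | max_rank
4 | 3
8 | 3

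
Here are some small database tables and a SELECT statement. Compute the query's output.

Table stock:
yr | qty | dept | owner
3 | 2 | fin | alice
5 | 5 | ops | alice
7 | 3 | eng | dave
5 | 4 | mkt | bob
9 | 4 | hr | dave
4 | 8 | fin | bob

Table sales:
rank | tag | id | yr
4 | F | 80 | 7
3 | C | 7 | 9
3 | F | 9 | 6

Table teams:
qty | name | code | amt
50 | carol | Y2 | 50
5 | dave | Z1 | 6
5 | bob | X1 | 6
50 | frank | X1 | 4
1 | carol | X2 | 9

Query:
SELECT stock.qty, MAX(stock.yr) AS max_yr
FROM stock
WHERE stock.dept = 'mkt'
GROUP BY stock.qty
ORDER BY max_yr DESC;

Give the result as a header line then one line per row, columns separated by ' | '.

== RESULT ==
stock.qty | max_yr
4 | 5

Derivation:
After WHERE (1 rows):
stock.yr | stock.qty | stock.dept | stock.owner
5 | 4 | mkt | bob
After GROUP BY (1 rows):
stock.qty | max_yr
4 | 5
After ORDER BY (1 rows):
stock.qty | max_yr
4 | 5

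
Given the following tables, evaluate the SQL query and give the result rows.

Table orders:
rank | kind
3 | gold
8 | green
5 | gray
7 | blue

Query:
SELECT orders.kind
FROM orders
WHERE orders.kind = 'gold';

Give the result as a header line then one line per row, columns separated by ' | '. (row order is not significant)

== RESULT ==
orders.kind
gold

Derivation:
After WHERE (1 rows):
orders.rank | orders.kind
3 | gold
After SELECT (1 rows):
orders.kind
gold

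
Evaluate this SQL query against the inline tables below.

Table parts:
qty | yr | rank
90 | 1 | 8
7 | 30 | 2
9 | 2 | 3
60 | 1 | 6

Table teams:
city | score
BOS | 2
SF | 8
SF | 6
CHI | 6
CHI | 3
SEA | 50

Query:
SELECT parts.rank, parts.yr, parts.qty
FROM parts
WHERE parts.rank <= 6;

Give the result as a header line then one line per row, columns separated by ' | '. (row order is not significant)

After WHERE (3 rows):
parts.qty | parts.yr | parts.rank
7 | 30 | 2
9 | 2 | 3
60 | 1 | 6
After SELECT (3 rows):
parts.rank | parts.yr | parts.qty
2 | 30 | 7
3 | 2 | 9
6 | 1 | 60

== RESULT ==
parts.rank | parts.yr | parts.qty
2 | 30 | 7
3 | 2 | 9
6 | 1 | 60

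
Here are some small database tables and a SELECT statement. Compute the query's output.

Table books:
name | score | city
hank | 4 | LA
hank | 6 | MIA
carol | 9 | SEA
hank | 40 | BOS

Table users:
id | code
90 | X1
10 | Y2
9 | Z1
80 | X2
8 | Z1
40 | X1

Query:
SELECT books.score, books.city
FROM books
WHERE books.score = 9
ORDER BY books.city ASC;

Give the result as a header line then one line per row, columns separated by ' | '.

After WHERE (1 rows):
books.name | books.score | books.city
carol | 9 | SEA
After SELECT (1 rows):
books.score | books.city
9 | SEA
After ORDER BY (1 rows):
books.score | books.city
9 | SEA

== RESULT ==
books.score | books.city
9 | SEA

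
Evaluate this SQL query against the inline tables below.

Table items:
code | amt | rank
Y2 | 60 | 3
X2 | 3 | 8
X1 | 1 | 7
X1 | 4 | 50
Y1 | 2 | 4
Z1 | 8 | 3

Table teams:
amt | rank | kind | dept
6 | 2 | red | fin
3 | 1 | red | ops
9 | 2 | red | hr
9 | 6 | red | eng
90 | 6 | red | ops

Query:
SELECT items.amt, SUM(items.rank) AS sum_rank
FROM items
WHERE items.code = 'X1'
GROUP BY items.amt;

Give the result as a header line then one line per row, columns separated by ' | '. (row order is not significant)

After WHERE (2 rows):
items.code | items.amt | items.rank
X1 | 1 | 7
X1 | 4 | 50
After GROUP BY (2 rows):
items.amt | sum_rank
1 | 7
4 | 50

== RESULT ==
items.amt | sum_rank
1 | 7
4 | 50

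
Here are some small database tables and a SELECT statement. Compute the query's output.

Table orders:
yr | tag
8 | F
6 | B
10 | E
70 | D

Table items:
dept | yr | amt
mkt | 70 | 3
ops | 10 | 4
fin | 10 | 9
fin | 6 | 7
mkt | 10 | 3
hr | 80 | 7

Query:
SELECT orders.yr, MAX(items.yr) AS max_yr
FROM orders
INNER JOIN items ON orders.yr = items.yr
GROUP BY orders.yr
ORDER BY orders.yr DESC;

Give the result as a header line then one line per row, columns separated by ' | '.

== RESULT ==
orders.yr | max_yr
70 | 70
10 | 10
6 | 6

Derivation:
After JOIN items (5 rows):
orders.yr | orders.tag | items.dept | items.yr | items.amt
6 | B | fin | 6 | 7
10 | E | ops | 10 | 4
10 | E | fin | 10 | 9
10 | E | mkt | 10 | 3
70 | D | mkt | 70 | 3
After GROUP BY (3 rows):
orders.yr | max_yr
6 | 6
10 | 10
70 | 70
After ORDER BY (3 rows):
orders.yr | max_yr
70 | 70
10 | 10
6 | 6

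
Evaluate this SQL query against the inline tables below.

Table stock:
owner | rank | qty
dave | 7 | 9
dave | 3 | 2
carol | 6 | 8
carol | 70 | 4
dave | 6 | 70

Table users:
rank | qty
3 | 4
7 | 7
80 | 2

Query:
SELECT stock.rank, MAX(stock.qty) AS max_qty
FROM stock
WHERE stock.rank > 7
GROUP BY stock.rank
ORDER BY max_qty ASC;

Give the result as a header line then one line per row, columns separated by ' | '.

After WHERE (1 rows):
stock.owner | stock.rank | stock.qty
carol | 70 | 4
After GROUP BY (1 rows):
stock.rank | max_qty
70 | 4
After ORDER BY (1 rows):
stock.rank | max_qty
70 | 4

== RESULT ==
stock.rank | max_qty
70 | 4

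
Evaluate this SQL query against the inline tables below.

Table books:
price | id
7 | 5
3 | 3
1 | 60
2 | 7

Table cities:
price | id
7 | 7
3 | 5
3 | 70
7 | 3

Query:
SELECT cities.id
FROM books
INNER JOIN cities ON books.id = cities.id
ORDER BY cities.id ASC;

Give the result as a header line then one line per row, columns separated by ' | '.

After JOIN cities (3 rows):
books.price | books.id | cities.price | cities.id
7 | 5 | 3 | 5
3 | 3 | 7 | 3
2 | 7 | 7 | 7
After SELECT (3 rows):
cities.id
5
3
7
After ORDER BY (3 rows):
cities.id
3
5
7

== RESULT ==
cities.id
3
5
7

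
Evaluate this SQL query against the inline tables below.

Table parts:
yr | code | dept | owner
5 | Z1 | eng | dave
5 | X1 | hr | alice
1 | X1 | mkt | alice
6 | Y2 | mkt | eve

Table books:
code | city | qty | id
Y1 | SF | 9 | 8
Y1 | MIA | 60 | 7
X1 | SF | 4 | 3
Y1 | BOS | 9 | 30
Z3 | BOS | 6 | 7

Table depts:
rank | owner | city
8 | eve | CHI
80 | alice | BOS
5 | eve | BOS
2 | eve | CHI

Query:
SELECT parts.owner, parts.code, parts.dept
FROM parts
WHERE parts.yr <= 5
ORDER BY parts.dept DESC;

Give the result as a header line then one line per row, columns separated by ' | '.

== RESULT ==
parts.owner | parts.code | parts.dept
alice | X1 | mkt
alice | X1 | hr
dave | Z1 | eng

Derivation:
After WHERE (3 rows):
parts.yr | parts.code | parts.dept | parts.owner
5 | Z1 | eng | dave
5 | X1 | hr | alice
1 | X1 | mkt | alice
After SELECT (3 rows):
parts.owner | parts.code | parts.dept
dave | Z1 | eng
alice | X1 | hr
alice | X1 | mkt
After ORDER BY (3 rows):
parts.owner | parts.code | parts.dept
alice | X1 | mkt
alice | X1 | hr
dave | Z1 | eng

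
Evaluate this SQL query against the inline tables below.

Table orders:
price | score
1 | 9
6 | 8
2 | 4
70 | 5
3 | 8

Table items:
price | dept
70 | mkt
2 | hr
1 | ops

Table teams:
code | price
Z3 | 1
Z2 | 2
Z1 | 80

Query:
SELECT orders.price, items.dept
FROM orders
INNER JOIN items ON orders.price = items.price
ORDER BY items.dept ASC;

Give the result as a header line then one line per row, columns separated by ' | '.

After JOIN items (3 rows):
orders.price | orders.score | items.price | items.dept
1 | 9 | 1 | ops
2 | 4 | 2 | hr
70 | 5 | 70 | mkt
After SELECT (3 rows):
orders.price | items.dept
1 | ops
2 | hr
70 | mkt
After ORDER BY (3 rows):
orders.price | items.dept
2 | hr
70 | mkt
1 | ops

== RESULT ==
orders.price | items.dept
2 | hr
70 | mkt
1 | ops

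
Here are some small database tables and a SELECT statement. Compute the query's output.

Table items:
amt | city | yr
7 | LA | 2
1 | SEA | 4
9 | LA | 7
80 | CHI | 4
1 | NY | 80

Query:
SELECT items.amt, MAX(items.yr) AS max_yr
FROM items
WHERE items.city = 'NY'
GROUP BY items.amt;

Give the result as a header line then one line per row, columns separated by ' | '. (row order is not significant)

== RESULT ==
items.amt | max_yr
1 | 80

Derivation:
After WHERE (1 rows):
items.amt | items.city | items.yr
1 | NY | 80
After GROUP BY (1 rows):
items.amt | max_yr
1 | 80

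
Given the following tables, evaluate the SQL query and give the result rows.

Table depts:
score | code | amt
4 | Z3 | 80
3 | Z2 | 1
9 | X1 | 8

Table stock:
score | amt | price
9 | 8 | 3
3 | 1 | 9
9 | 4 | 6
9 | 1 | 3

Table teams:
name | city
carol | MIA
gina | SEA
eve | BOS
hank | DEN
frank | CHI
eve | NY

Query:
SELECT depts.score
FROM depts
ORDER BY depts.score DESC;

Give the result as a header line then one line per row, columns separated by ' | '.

After SELECT (3 rows):
depts.score
4
3
9
After ORDER BY (3 rows):
depts.score
9
4
3

== RESULT ==
depts.score
9
4
3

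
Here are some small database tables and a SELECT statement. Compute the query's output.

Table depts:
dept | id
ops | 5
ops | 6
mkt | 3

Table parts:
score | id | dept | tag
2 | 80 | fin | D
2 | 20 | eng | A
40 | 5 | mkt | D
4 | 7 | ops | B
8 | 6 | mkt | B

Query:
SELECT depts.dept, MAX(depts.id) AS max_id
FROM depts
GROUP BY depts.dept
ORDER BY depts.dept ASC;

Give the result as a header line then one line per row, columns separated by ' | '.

After GROUP BY (2 rows):
depts.dept | max_id
ops | 6
mkt | 3
After ORDER BY (2 rows):
depts.dept | max_id
mkt | 3
ops | 6

== RESULT ==
depts.dept | max_id
mkt | 3
ops | 6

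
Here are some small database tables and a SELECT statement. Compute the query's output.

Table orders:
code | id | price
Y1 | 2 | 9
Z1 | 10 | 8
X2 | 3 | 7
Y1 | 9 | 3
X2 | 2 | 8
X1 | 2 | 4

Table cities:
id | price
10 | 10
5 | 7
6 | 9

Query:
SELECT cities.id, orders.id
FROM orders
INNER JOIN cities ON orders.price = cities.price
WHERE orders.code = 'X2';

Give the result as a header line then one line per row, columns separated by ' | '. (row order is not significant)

== RESULT ==
cities.id | orders.id
5 | 3

Derivation:
After JOIN cities (2 rows):
orders.code | orders.id | orders.price | cities.id | cities.price
Y1 | 2 | 9 | 6 | 9
X2 | 3 | 7 | 5 | 7
After WHERE (1 rows):
orders.code | orders.id | orders.price | cities.id | cities.price
X2 | 3 | 7 | 5 | 7
After SELECT (1 rows):
cities.id | orders.id
5 | 3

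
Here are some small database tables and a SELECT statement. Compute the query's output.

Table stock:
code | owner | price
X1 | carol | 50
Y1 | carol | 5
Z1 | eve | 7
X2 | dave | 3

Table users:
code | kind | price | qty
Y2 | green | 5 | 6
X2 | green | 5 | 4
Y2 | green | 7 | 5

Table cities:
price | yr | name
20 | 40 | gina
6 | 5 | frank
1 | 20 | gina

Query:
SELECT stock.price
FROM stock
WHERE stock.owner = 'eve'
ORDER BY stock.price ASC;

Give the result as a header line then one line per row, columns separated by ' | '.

== RESULT ==
stock.price
7

Derivation:
After WHERE (1 rows):
stock.code | stock.owner | stock.price
Z1 | eve | 7
After SELECT (1 rows):
stock.price
7
After ORDER BY (1 rows):
stock.price
7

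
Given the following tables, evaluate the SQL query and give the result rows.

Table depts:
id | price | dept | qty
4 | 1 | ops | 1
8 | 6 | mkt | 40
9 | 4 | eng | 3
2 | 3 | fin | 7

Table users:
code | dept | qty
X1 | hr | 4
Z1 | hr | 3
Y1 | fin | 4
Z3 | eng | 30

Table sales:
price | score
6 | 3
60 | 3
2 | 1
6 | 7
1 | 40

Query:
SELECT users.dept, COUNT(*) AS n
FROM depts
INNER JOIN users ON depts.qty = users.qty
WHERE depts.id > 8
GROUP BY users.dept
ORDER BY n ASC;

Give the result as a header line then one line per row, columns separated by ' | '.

After JOIN users (1 rows):
depts.id | depts.price | depts.dept | depts.qty | users.code | users.dept | users.qty
9 | 4 | eng | 3 | Z1 | hr | 3
After WHERE (1 rows):
depts.id | depts.price | depts.dept | depts.qty | users.code | users.dept | users.qty
9 | 4 | eng | 3 | Z1 | hr | 3
After GROUP BY (1 rows):
users.dept | n
hr | 1
After ORDER BY (1 rows):
users.dept | n
hr | 1

== RESULT ==
users.dept | n
hr | 1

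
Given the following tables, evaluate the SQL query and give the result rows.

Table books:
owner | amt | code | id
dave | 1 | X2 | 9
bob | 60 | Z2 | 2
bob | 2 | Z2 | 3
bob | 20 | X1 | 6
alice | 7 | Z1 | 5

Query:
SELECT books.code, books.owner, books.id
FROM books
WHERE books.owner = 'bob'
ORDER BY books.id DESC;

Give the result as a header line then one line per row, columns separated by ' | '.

== RESULT ==
books.code | books.owner | books.id
X1 | bob | 6
Z2 | bob | 3
Z2 | bob | 2

Derivation:
After WHERE (3 rows):
books.owner | books.amt | books.code | books.id
bob | 60 | Z2 | 2
bob | 2 | Z2 | 3
bob | 20 | X1 | 6
After SELECT (3 rows):
books.code | books.owner | books.id
Z2 | bob | 2
Z2 | bob | 3
X1 | bob | 6
After ORDER BY (3 rows):
books.code | books.owner | books.id
X1 | bob | 6
Z2 | bob | 3
Z2 | bob | 2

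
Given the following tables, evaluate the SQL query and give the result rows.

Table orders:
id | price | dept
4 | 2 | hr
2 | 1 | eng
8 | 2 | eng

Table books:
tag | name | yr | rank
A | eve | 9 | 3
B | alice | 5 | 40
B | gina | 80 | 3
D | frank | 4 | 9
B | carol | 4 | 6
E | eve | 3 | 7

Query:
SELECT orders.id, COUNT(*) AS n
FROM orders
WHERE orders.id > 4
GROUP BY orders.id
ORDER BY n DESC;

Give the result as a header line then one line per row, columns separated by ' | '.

After WHERE (1 rows):
orders.id | orders.price | orders.dept
8 | 2 | eng
After GROUP BY (1 rows):
orders.id | n
8 | 1
After ORDER BY (1 rows):
orders.id | n
8 | 1

== RESULT ==
orders.id | n
8 | 1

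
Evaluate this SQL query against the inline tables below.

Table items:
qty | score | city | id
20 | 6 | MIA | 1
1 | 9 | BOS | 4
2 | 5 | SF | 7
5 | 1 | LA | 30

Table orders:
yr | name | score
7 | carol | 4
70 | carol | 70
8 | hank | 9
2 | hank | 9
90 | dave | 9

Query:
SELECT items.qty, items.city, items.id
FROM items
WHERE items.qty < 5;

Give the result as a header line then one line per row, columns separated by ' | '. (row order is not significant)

== RESULT ==
items.qty | items.city | items.id
1 | BOS | 4
2 | SF | 7

Derivation:
After WHERE (2 rows):
items.qty | items.score | items.city | items.id
1 | 9 | BOS | 4
2 | 5 | SF | 7
After SELECT (2 rows):
items.qty | items.city | items.id
1 | BOS | 4
2 | SF | 7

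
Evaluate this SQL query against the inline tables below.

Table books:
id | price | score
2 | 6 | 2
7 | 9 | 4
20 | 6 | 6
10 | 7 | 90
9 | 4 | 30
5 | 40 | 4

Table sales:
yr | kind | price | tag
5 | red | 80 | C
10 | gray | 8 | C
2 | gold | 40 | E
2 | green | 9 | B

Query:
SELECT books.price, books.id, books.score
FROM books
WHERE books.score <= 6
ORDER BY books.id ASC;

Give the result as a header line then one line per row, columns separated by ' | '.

After WHERE (4 rows):
books.id | books.price | books.score
2 | 6 | 2
7 | 9 | 4
20 | 6 | 6
5 | 40 | 4
After SELECT (4 rows):
books.price | books.id | books.score
6 | 2 | 2
9 | 7 | 4
6 | 20 | 6
40 | 5 | 4
After ORDER BY (4 rows):
books.price | books.id | books.score
6 | 2 | 2
40 | 5 | 4
9 | 7 | 4
6 | 20 | 6

== RESULT ==
books.price | books.id | books.score
6 | 2 | 2
40 | 5 | 4
9 | 7 | 4
6 | 20 | 6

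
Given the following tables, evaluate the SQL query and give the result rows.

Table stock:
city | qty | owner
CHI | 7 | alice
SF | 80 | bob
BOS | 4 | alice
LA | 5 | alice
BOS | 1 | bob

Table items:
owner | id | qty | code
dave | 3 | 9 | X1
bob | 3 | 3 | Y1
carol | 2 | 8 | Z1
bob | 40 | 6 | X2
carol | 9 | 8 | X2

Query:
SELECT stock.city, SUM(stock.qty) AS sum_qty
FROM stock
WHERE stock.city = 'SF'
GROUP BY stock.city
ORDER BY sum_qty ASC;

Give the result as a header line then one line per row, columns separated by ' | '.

After WHERE (1 rows):
stock.city | stock.qty | stock.owner
SF | 80 | bob
After GROUP BY (1 rows):
stock.city | sum_qty
SF | 80
After ORDER BY (1 rows):
stock.city | sum_qty
SF | 80

== RESULT ==
stock.city | sum_qty
SF | 80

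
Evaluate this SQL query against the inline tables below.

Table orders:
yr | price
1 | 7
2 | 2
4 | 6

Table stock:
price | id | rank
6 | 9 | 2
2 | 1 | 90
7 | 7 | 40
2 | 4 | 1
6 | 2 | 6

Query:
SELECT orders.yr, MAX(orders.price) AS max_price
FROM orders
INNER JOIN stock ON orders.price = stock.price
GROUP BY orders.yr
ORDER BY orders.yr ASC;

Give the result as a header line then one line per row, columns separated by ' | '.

== RESULT ==
orders.yr | max_price
1 | 7
2 | 2
4 | 6

Derivation:
After JOIN stock (5 rows):
orders.yr | orders.price | stock.price | stock.id | stock.rank
1 | 7 | 7 | 7 | 40
2 | 2 | 2 | 1 | 90
2 | 2 | 2 | 4 | 1
4 | 6 | 6 | 9 | 2
4 | 6 | 6 | 2 | 6
After GROUP BY (3 rows):
orders.yr | max_price
1 | 7
2 | 2
4 | 6
After ORDER BY (3 rows):
orders.yr | max_price
1 | 7
2 | 2
4 | 6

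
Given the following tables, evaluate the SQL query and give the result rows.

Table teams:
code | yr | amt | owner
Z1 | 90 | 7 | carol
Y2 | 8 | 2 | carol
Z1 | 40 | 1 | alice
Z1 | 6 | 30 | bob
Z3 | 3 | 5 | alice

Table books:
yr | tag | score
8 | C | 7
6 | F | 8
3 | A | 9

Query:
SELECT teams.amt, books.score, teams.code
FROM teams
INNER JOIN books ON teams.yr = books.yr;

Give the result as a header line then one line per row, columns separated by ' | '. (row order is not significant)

After JOIN books (3 rows):
teams.code | teams.yr | teams.amt | teams.owner | books.yr | books.tag | books.score
Y2 | 8 | 2 | carol | 8 | C | 7
Z1 | 6 | 30 | bob | 6 | F | 8
Z3 | 3 | 5 | alice | 3 | A | 9
After SELECT (3 rows):
teams.amt | books.score | teams.code
2 | 7 | Y2
30 | 8 | Z1
5 | 9 | Z3

== RESULT ==
teams.amt | books.score | teams.code
2 | 7 | Y2
30 | 8 | Z1
5 | 9 | Z3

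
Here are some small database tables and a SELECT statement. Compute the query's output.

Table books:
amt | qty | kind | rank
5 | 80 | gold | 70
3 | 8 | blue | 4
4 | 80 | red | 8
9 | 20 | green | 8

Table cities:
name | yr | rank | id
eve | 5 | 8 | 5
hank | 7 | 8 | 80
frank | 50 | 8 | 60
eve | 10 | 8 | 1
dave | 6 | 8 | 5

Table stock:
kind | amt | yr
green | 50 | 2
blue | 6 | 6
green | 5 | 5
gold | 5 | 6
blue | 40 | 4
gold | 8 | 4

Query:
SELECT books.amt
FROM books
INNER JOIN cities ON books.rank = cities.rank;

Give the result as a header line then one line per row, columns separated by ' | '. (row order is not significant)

After JOIN cities (10 rows):
books.amt | books.qty | books.kind | books.rank | cities.name | cities.yr | cities.rank | cities.id
4 | 80 | red | 8 | eve | 5 | 8 | 5
4 | 80 | red | 8 | hank | 7 | 8 | 80
4 | 80 | red | 8 | frank | 50 | 8 | 60
4 | 80 | red | 8 | eve | 10 | 8 | 1
4 | 80 | red | 8 | dave | 6 | 8 | 5
9 | 20 | green | 8 | eve | 5 | 8 | 5
9 | 20 | green | 8 | hank | 7 | 8 | 80
9 | 20 | green | 8 | frank | 50 | 8 | 60
9 | 20 | green | 8 | eve | 10 | 8 | 1
9 | 20 | green | 8 | dave | 6 | 8 | 5
After SELECT (10 rows):
books.amt
4
4
4
4
4
9
9
9
9
9

== RESULT ==
books.amt
4
4
4
4
4
9
9
9
9
9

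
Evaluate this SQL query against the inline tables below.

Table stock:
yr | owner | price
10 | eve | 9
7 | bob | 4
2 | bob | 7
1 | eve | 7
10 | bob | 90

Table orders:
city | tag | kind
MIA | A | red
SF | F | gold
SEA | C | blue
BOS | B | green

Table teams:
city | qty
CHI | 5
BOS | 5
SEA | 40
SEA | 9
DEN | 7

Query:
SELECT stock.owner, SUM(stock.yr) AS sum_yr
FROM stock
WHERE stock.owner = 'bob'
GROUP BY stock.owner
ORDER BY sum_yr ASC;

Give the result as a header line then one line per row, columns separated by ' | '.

After WHERE (3 rows):
stock.yr | stock.owner | stock.price
7 | bob | 4
2 | bob | 7
10 | bob | 90
After GROUP BY (1 rows):
stock.owner | sum_yr
bob | 19
After ORDER BY (1 rows):
stock.owner | sum_yr
bob | 19

== RESULT ==
stock.owner | sum_yr
bob | 19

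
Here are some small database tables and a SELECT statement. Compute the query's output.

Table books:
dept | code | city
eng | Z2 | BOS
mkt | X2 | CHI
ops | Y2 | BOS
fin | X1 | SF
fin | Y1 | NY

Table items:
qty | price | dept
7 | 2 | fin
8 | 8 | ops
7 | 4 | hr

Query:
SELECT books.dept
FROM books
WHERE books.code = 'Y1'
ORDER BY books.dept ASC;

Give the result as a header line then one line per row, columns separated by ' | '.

== RESULT ==
books.dept
fin

Derivation:
After WHERE (1 rows):
books.dept | books.code | books.city
fin | Y1 | NY
After SELECT (1 rows):
books.dept
fin
After ORDER BY (1 rows):
books.dept
fin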